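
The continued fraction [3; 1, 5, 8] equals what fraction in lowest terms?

188/49

Using pₖ = aₖpₖ₋₁ + pₖ₋₂ and qₖ = aₖqₖ₋₁ + qₖ₋₂:
  k=0: a=3, p=3, q=1
  k=1: a=1, p=4, q=1
  k=2: a=5, p=23, q=6
  k=3: a=8, p=188, q=49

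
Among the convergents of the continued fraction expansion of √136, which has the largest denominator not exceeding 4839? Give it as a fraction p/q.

√136 = [11; 1, 1, 1, 22, …] (period length 4).
Convergents:
  p_0/q_0 = 11/1
  p_1/q_1 = 12/1
  p_2/q_2 = 23/2
  p_3/q_3 = 35/3
  p_4/q_4 = 793/68
  p_5/q_5 = 828/71
  p_6/q_6 = 1621/139
  p_7/q_7 = 2449/210
  p_8/q_8 = 55499/4759
  p_9/q_9 = 57948/4969
q_8 = 4759 ≤ 4839 < 4969 = q_9, so the answer is 55499/4759.

55499/4759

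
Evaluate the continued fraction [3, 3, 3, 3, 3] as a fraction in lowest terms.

360/109

Using pₖ = aₖpₖ₋₁ + pₖ₋₂ and qₖ = aₖqₖ₋₁ + qₖ₋₂:
  k=0: a=3, p=3, q=1
  k=1: a=3, p=10, q=3
  k=2: a=3, p=33, q=10
  k=3: a=3, p=109, q=33
  k=4: a=3, p=360, q=109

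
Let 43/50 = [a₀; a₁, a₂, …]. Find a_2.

6

43 = 0·50 + 43   →  a_0 = 0
50 = 1·43 + 7   →  a_1 = 1
43 = 6·7 + 1   →  a_2 = 6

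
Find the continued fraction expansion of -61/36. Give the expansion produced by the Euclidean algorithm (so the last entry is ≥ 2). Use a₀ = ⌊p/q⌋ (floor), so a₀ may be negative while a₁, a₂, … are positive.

-61 = -2*36 + 11
36 = 3*11 + 3
11 = 3*3 + 2
3 = 1*2 + 1
2 = 2*1 + 0  (stop)
So -61/36 = [-2; 3, 3, 1, 2].

[-2; 3, 3, 1, 2]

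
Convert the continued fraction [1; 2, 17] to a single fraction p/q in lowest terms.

Using pₖ = aₖpₖ₋₁ + pₖ₋₂ and qₖ = aₖqₖ₋₁ + qₖ₋₂:
  k=0: a=1, p=1, q=1
  k=1: a=2, p=3, q=2
  k=2: a=17, p=52, q=35

52/35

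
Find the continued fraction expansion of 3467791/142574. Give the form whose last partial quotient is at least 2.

3467791 = 24·142574 + 46015
142574 = 3·46015 + 4529
46015 = 10·4529 + 725
4529 = 6·725 + 179
725 = 4·179 + 9
179 = 19·9 + 8
9 = 1·8 + 1
8 = 8·1 + 0  (stop)
So 3467791/142574 = [24; 3, 10, 6, 4, 19, 1, 8].

[24; 3, 10, 6, 4, 19, 1, 8]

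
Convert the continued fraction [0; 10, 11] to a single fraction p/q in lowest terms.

Fold from the inside: start with 11/1.
  10 + 1/11 = 111/11
  0 + 11/111 = 11/111

11/111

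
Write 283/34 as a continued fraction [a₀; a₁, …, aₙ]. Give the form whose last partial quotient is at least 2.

283 = 8×34 + 11
34 = 3×11 + 1
11 = 11×1 + 0  (stop)
So 283/34 = [8; 3, 11].

[8; 3, 11]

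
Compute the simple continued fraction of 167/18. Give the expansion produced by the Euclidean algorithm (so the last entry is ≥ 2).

[9; 3, 1, 1, 2]

167 = 9*18 + 5
18 = 3*5 + 3
5 = 1*3 + 2
3 = 1*2 + 1
2 = 2*1 + 0  (stop)
So 167/18 = [9; 3, 1, 1, 2].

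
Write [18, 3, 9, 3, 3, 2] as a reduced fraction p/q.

12184/665

Using pₖ = aₖpₖ₋₁ + pₖ₋₂ and qₖ = aₖqₖ₋₁ + qₖ₋₂:
  k=0: a=18, p=18, q=1
  k=1: a=3, p=55, q=3
  k=2: a=9, p=513, q=28
  k=3: a=3, p=1594, q=87
  k=4: a=3, p=5295, q=289
  k=5: a=2, p=12184, q=665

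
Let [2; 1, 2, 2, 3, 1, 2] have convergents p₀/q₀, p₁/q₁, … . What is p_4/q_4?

Using pₖ = aₖpₖ₋₁ + pₖ₋₂, qₖ = aₖqₖ₋₁ + qₖ₋₂ (with p₋₁=1, p₋₂=0, q₋₁=0, q₋₂=1):
  k=0: a=2, p=2, q=1
  k=1: a=1, p=3, q=1
  k=2: a=2, p=8, q=3
  k=3: a=2, p=19, q=7
  k=4: a=3, p=65, q=24

65/24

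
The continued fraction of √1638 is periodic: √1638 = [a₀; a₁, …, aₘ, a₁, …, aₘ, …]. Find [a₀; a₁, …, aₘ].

a₀ = ⌊√1638⌋ = 40.
With m₀=0, d₀=1 and mₖ₊₁ = dₖaₖ − mₖ, dₖ₊₁ = (n − mₖ₊₁²)/dₖ, aₖ₊₁ = ⌊(a₀+mₖ₊₁)/dₖ₊₁⌋:
  k=1: m=40, d=38, a=2
  k=2: m=36, d=9, a=8
  k=3: m=36, d=38, a=2
  k=4: m=40, d=1, a=80
d=1 and a=2a₀=80 at k=4, so the next step gives (m, d) = (40, 38) again — its k=1 value — and the period has length 4.

[40; 2, 8, 2, 80]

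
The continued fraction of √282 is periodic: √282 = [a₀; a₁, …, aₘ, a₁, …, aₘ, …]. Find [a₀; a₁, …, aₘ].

[16; 1, 3, 1, 4, 1, 3, 1, 32]

a₀ = ⌊√282⌋ = 16.
With m₀=0, d₀=1 and mₖ₊₁ = dₖaₖ − mₖ, dₖ₊₁ = (n − mₖ₊₁²)/dₖ, aₖ₊₁ = ⌊(a₀+mₖ₊₁)/dₖ₊₁⌋:
  k=1: m=16, d=26, a=1
  k=2: m=10, d=7, a=3
  k=3: m=11, d=23, a=1
  k=4: m=12, d=6, a=4
  k=5: m=12, d=23, a=1
  k=6: m=11, d=7, a=3
  k=7: m=10, d=26, a=1
  k=8: m=16, d=1, a=32
d=1 and a=2a₀=32 at k=8, so the next step gives (m, d) = (16, 26) again — its k=1 value — and the period has length 8.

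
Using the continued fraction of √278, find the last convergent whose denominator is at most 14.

√278 = [16; 1, 2, 16, 2, 1, 32, …] (period length 6).
Convergents:
  p_0/q_0 = 16/1
  p_1/q_1 = 17/1
  p_2/q_2 = 50/3
  p_3/q_3 = 817/49
q_2 = 3 ≤ 14 < 49 = q_3, so the answer is 50/3.

50/3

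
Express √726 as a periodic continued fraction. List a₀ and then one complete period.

[26; 1, 16, 1, 52]

a₀ = ⌊√726⌋ = 26.
With m₀=0, d₀=1 and mₖ₊₁ = dₖaₖ − mₖ, dₖ₊₁ = (n − mₖ₊₁²)/dₖ, aₖ₊₁ = ⌊(a₀+mₖ₊₁)/dₖ₊₁⌋:
  k=1: m=26, d=50, a=1
  k=2: m=24, d=3, a=16
  k=3: m=24, d=50, a=1
  k=4: m=26, d=1, a=52
d=1 and a=2a₀=52 at k=4, so the next step gives (m, d) = (26, 50) again — its k=1 value — and the period has length 4.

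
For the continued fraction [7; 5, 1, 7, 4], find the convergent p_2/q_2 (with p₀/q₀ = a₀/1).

43/6

Using pₖ = aₖpₖ₋₁ + pₖ₋₂, qₖ = aₖqₖ₋₁ + qₖ₋₂ (with p₋₁=1, p₋₂=0, q₋₁=0, q₋₂=1):
  k=0: a=7, p=7, q=1
  k=1: a=5, p=36, q=5
  k=2: a=1, p=43, q=6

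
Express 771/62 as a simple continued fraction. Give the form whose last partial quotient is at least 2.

771 = 12*62 + 27
62 = 2*27 + 8
27 = 3*8 + 3
8 = 2*3 + 2
3 = 1*2 + 1
2 = 2*1 + 0  (stop)
So 771/62 = [12; 2, 3, 2, 1, 2].

[12; 2, 3, 2, 1, 2]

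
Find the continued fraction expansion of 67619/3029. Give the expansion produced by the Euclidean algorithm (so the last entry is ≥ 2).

67619 = 22×3029 + 981
3029 = 3×981 + 86
981 = 11×86 + 35
86 = 2×35 + 16
35 = 2×16 + 3
16 = 5×3 + 1
3 = 3×1 + 0  (stop)
So 67619/3029 = [22; 3, 11, 2, 2, 5, 3].

[22; 3, 11, 2, 2, 5, 3]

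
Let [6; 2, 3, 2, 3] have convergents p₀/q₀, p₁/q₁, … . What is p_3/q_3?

103/16

Using pₖ = aₖpₖ₋₁ + pₖ₋₂, qₖ = aₖqₖ₋₁ + qₖ₋₂ (with p₋₁=1, p₋₂=0, q₋₁=0, q₋₂=1):
  k=0: a=6, p=6, q=1
  k=1: a=2, p=13, q=2
  k=2: a=3, p=45, q=7
  k=3: a=2, p=103, q=16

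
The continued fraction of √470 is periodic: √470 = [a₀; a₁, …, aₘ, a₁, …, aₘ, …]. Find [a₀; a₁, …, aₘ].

a₀ = ⌊√470⌋ = 21.
With m₀=0, d₀=1 and mₖ₊₁ = dₖaₖ − mₖ, dₖ₊₁ = (n − mₖ₊₁²)/dₖ, aₖ₊₁ = ⌊(a₀+mₖ₊₁)/dₖ₊₁⌋:
  k=1: m=21, d=29, a=1
  k=2: m=8, d=14, a=2
  k=3: m=20, d=5, a=8
  k=4: m=20, d=14, a=2
  k=5: m=8, d=29, a=1
  k=6: m=21, d=1, a=42
d=1 and a=2a₀=42 at k=6, so the next step gives (m, d) = (21, 29) again — its k=1 value — and the period has length 6.

[21; 1, 2, 8, 2, 1, 42]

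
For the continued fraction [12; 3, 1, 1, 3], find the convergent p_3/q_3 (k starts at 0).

Using pₖ = aₖpₖ₋₁ + pₖ₋₂, qₖ = aₖqₖ₋₁ + qₖ₋₂ (with p₋₁=1, p₋₂=0, q₋₁=0, q₋₂=1):
  k=0: a=12, p=12, q=1
  k=1: a=3, p=37, q=3
  k=2: a=1, p=49, q=4
  k=3: a=1, p=86, q=7

86/7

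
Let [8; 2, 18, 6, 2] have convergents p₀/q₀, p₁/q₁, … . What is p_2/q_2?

314/37

Using pₖ = aₖpₖ₋₁ + pₖ₋₂, qₖ = aₖqₖ₋₁ + qₖ₋₂ (with p₋₁=1, p₋₂=0, q₋₁=0, q₋₂=1):
  k=0: a=8, p=8, q=1
  k=1: a=2, p=17, q=2
  k=2: a=18, p=314, q=37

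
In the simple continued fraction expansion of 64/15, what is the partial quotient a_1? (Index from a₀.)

64 = 4·15 + 4   →  a_0 = 4
15 = 3·4 + 3   →  a_1 = 3

3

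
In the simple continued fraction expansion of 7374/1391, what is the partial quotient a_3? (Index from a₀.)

7

7374 = 5·1391 + 419   →  a_0 = 5
1391 = 3·419 + 134   →  a_1 = 3
419 = 3·134 + 17   →  a_2 = 3
134 = 7·17 + 15   →  a_3 = 7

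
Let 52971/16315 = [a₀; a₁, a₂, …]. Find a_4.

2

52971 = 3·16315 + 4026   →  a_0 = 3
16315 = 4·4026 + 211   →  a_1 = 4
4026 = 19·211 + 17   →  a_2 = 19
211 = 12·17 + 7   →  a_3 = 12
17 = 2·7 + 3   →  a_4 = 2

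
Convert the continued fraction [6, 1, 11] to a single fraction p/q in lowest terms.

Using pₖ = aₖpₖ₋₁ + pₖ₋₂ and qₖ = aₖqₖ₋₁ + qₖ₋₂:
  k=0: a=6, p=6, q=1
  k=1: a=1, p=7, q=1
  k=2: a=11, p=83, q=12

83/12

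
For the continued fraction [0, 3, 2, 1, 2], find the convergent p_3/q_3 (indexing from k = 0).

Using pₖ = aₖpₖ₋₁ + pₖ₋₂, qₖ = aₖqₖ₋₁ + qₖ₋₂ (with p₋₁=1, p₋₂=0, q₋₁=0, q₋₂=1):
  k=0: a=0, p=0, q=1
  k=1: a=3, p=1, q=3
  k=2: a=2, p=2, q=7
  k=3: a=1, p=3, q=10

3/10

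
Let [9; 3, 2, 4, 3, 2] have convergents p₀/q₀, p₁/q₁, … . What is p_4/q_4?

929/100

Using pₖ = aₖpₖ₋₁ + pₖ₋₂, qₖ = aₖqₖ₋₁ + qₖ₋₂ (with p₋₁=1, p₋₂=0, q₋₁=0, q₋₂=1):
  k=0: a=9, p=9, q=1
  k=1: a=3, p=28, q=3
  k=2: a=2, p=65, q=7
  k=3: a=4, p=288, q=31
  k=4: a=3, p=929, q=100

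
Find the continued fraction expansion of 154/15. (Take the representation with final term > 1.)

154 = 10·15 + 4
15 = 3·4 + 3
4 = 1·3 + 1
3 = 3·1 + 0  (stop)
So 154/15 = [10; 3, 1, 3].

[10; 3, 1, 3]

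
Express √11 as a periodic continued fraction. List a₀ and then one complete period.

a₀ = ⌊√11⌋ = 3.
With m₀=0, d₀=1 and mₖ₊₁ = dₖaₖ − mₖ, dₖ₊₁ = (n − mₖ₊₁²)/dₖ, aₖ₊₁ = ⌊(a₀+mₖ₊₁)/dₖ₊₁⌋:
  k=1: m=3, d=2, a=3
  k=2: m=3, d=1, a=6
d=1 and a=2a₀=6 at k=2, so the next step gives (m, d) = (3, 2) again — its k=1 value — and the period has length 2.

[3; 3, 6]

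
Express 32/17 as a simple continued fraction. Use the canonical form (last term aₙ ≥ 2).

32 = 1*17 + 15
17 = 1*15 + 2
15 = 7*2 + 1
2 = 2*1 + 0  (stop)
So 32/17 = [1; 1, 7, 2].

[1; 1, 7, 2]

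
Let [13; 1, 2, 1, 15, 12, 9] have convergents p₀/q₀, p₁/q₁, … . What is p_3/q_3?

Using pₖ = aₖpₖ₋₁ + pₖ₋₂, qₖ = aₖqₖ₋₁ + qₖ₋₂ (with p₋₁=1, p₋₂=0, q₋₁=0, q₋₂=1):
  k=0: a=13, p=13, q=1
  k=1: a=1, p=14, q=1
  k=2: a=2, p=41, q=3
  k=3: a=1, p=55, q=4

55/4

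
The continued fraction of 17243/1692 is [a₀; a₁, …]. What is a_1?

17243 = 10·1692 + 323   →  a_0 = 10
1692 = 5·323 + 77   →  a_1 = 5

5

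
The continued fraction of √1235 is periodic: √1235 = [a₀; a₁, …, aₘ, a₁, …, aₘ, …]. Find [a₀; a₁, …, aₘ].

[35; 7, 70]

a₀ = ⌊√1235⌋ = 35.
With m₀=0, d₀=1 and mₖ₊₁ = dₖaₖ − mₖ, dₖ₊₁ = (n − mₖ₊₁²)/dₖ, aₖ₊₁ = ⌊(a₀+mₖ₊₁)/dₖ₊₁⌋:
  k=1: m=35, d=10, a=7
  k=2: m=35, d=1, a=70
d=1 and a=2a₀=70 at k=2, so the next step gives (m, d) = (35, 10) again — its k=1 value — and the period has length 2.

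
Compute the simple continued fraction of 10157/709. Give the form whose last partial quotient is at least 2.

10157 = 14·709 + 231
709 = 3·231 + 16
231 = 14·16 + 7
16 = 2·7 + 2
7 = 3·2 + 1
2 = 2·1 + 0  (stop)
So 10157/709 = [14; 3, 14, 2, 3, 2].

[14; 3, 14, 2, 3, 2]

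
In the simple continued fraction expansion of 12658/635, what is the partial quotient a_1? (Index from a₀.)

1

12658 = 19·635 + 593   →  a_0 = 19
635 = 1·593 + 42   →  a_1 = 1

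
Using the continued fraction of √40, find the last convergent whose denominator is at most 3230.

√40 = [6; 3, 12, …] (period length 2).
Convergents:
  p_0/q_0 = 6/1
  p_1/q_1 = 19/3
  p_2/q_2 = 234/37
  p_3/q_3 = 721/114
  p_4/q_4 = 8886/1405
  p_5/q_5 = 27379/4329
q_4 = 1405 ≤ 3230 < 4329 = q_5, so the answer is 8886/1405.

8886/1405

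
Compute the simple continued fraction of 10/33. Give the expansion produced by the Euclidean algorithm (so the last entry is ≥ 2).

10 = 0*33 + 10
33 = 3*10 + 3
10 = 3*3 + 1
3 = 3*1 + 0  (stop)
So 10/33 = [0; 3, 3, 3].

[0; 3, 3, 3]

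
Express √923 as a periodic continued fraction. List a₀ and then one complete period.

a₀ = ⌊√923⌋ = 30.
With m₀=0, d₀=1 and mₖ₊₁ = dₖaₖ − mₖ, dₖ₊₁ = (n − mₖ₊₁²)/dₖ, aₖ₊₁ = ⌊(a₀+mₖ₊₁)/dₖ₊₁⌋:
  k=1: m=30, d=23, a=2
  k=2: m=16, d=29, a=1
  k=3: m=13, d=26, a=1
  k=4: m=13, d=29, a=1
  k=5: m=16, d=23, a=2
  k=6: m=30, d=1, a=60
d=1 and a=2a₀=60 at k=6, so the next step gives (m, d) = (30, 23) again — its k=1 value — and the period has length 6.

[30; 2, 1, 1, 1, 2, 60]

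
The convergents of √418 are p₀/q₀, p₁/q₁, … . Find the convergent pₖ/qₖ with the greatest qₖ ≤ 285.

3721/182

√418 = [20; 2, 4, 20, 4, 2, 40, …] (period length 6).
Convergents:
  p_0/q_0 = 20/1
  p_1/q_1 = 41/2
  p_2/q_2 = 184/9
  p_3/q_3 = 3721/182
  p_4/q_4 = 15068/737
q_3 = 182 ≤ 285 < 737 = q_4, so the answer is 3721/182.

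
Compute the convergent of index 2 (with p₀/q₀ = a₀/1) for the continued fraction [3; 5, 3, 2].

Using pₖ = aₖpₖ₋₁ + pₖ₋₂, qₖ = aₖqₖ₋₁ + qₖ₋₂ (with p₋₁=1, p₋₂=0, q₋₁=0, q₋₂=1):
  k=0: a=3, p=3, q=1
  k=1: a=5, p=16, q=5
  k=2: a=3, p=51, q=16

51/16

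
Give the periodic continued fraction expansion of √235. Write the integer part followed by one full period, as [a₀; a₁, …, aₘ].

a₀ = ⌊√235⌋ = 15.
With m₀=0, d₀=1 and mₖ₊₁ = dₖaₖ − mₖ, dₖ₊₁ = (n − mₖ₊₁²)/dₖ, aₖ₊₁ = ⌊(a₀+mₖ₊₁)/dₖ₊₁⌋:
  k=1: m=15, d=10, a=3
  k=2: m=15, d=1, a=30
d=1 and a=2a₀=30 at k=2, so the next step gives (m, d) = (15, 10) again — its k=1 value — and the period has length 2.

[15; 3, 30]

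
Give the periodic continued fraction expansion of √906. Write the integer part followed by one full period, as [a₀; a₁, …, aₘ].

a₀ = ⌊√906⌋ = 30.

[30; 10, 60]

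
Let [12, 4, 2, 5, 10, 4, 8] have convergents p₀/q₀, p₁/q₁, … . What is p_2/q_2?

Using pₖ = aₖpₖ₋₁ + pₖ₋₂, qₖ = aₖqₖ₋₁ + qₖ₋₂ (with p₋₁=1, p₋₂=0, q₋₁=0, q₋₂=1):
  k=0: a=12, p=12, q=1
  k=1: a=4, p=49, q=4
  k=2: a=2, p=110, q=9

110/9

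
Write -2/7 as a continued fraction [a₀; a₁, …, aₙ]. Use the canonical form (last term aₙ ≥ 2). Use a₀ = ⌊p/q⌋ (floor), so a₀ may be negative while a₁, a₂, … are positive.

-2 = -1·7 + 5
7 = 1·5 + 2
5 = 2·2 + 1
2 = 2·1 + 0  (stop)
So -2/7 = [-1; 1, 2, 2].

[-1; 1, 2, 2]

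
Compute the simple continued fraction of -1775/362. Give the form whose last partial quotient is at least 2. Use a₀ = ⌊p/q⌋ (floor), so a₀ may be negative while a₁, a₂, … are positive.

[-5; 10, 2, 1, 11]

-1775 = -5*362 + 35
362 = 10*35 + 12
35 = 2*12 + 11
12 = 1*11 + 1
11 = 11*1 + 0  (stop)
So -1775/362 = [-5; 10, 2, 1, 11].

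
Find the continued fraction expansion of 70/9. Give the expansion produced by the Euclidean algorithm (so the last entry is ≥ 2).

70 = 7·9 + 7
9 = 1·7 + 2
7 = 3·2 + 1
2 = 2·1 + 0  (stop)
So 70/9 = [7; 1, 3, 2].

[7; 1, 3, 2]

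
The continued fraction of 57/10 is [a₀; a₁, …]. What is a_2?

57 = 5·10 + 7   →  a_0 = 5
10 = 1·7 + 3   →  a_1 = 1
7 = 2·3 + 1   →  a_2 = 2

2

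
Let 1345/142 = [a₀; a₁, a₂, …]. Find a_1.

1345 = 9·142 + 67   →  a_0 = 9
142 = 2·67 + 8   →  a_1 = 2

2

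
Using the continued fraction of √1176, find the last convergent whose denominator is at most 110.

√1176 = [34; 3, 2, 2, 2, 3, 68, …] (period length 6).
Convergents:
  p_0/q_0 = 34/1
  p_1/q_1 = 103/3
  p_2/q_2 = 240/7
  p_3/q_3 = 583/17
  p_4/q_4 = 1406/41
  p_5/q_5 = 4801/140
q_4 = 41 ≤ 110 < 140 = q_5, so the answer is 1406/41.

1406/41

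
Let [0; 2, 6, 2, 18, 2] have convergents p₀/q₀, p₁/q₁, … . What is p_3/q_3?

Using pₖ = aₖpₖ₋₁ + pₖ₋₂, qₖ = aₖqₖ₋₁ + qₖ₋₂ (with p₋₁=1, p₋₂=0, q₋₁=0, q₋₂=1):
  k=0: a=0, p=0, q=1
  k=1: a=2, p=1, q=2
  k=2: a=6, p=6, q=13
  k=3: a=2, p=13, q=28

13/28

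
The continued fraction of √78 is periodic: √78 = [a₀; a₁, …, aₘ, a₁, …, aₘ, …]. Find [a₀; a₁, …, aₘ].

[8; 1, 4, 1, 16]

a₀ = ⌊√78⌋ = 8.
With m₀=0, d₀=1 and mₖ₊₁ = dₖaₖ − mₖ, dₖ₊₁ = (n − mₖ₊₁²)/dₖ, aₖ₊₁ = ⌊(a₀+mₖ₊₁)/dₖ₊₁⌋:
  k=1: m=8, d=14, a=1
  k=2: m=6, d=3, a=4
  k=3: m=6, d=14, a=1
  k=4: m=8, d=1, a=16
d=1 and a=2a₀=16 at k=4, so the next step gives (m, d) = (8, 14) again — its k=1 value — and the period has length 4.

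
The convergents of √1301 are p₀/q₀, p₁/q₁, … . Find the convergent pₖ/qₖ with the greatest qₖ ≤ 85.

2597/72

√1301 = [36; 14, 2, 2, 2, 2, 14, 72, …] (period length 7).
Convergents:
  p_0/q_0 = 36/1
  p_1/q_1 = 505/14
  p_2/q_2 = 1046/29
  p_3/q_3 = 2597/72
  p_4/q_4 = 6240/173
q_3 = 72 ≤ 85 < 173 = q_4, so the answer is 2597/72.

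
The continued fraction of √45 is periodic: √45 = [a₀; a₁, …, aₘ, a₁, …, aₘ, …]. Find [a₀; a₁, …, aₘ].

a₀ = ⌊√45⌋ = 6.
With m₀=0, d₀=1 and mₖ₊₁ = dₖaₖ − mₖ, dₖ₊₁ = (n − mₖ₊₁²)/dₖ, aₖ₊₁ = ⌊(a₀+mₖ₊₁)/dₖ₊₁⌋:
  k=1: m=6, d=9, a=1
  k=2: m=3, d=4, a=2
  k=3: m=5, d=5, a=2
  k=4: m=5, d=4, a=2
  k=5: m=3, d=9, a=1
  k=6: m=6, d=1, a=12
d=1 and a=2a₀=12 at k=6, so the next step gives (m, d) = (6, 9) again — its k=1 value — and the period has length 6.

[6; 1, 2, 2, 2, 1, 12]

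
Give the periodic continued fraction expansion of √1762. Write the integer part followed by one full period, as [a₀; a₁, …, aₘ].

a₀ = ⌊√1762⌋ = 41.
With m₀=0, d₀=1 and mₖ₊₁ = dₖaₖ − mₖ, dₖ₊₁ = (n − mₖ₊₁²)/dₖ, aₖ₊₁ = ⌊(a₀+mₖ₊₁)/dₖ₊₁⌋:
  k=1: m=41, d=81, a=1
  k=2: m=40, d=2, a=40
  k=3: m=40, d=81, a=1
  k=4: m=41, d=1, a=82
d=1 and a=2a₀=82 at k=4, so the next step gives (m, d) = (41, 81) again — its k=1 value — and the period has length 4.

[41; 1, 40, 1, 82]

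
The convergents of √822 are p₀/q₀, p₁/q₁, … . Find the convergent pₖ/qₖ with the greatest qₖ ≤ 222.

√822 = [28; 1, 2, 28, 2, 1, 56, …] (period length 6).
Convergents:
  p_0/q_0 = 28/1
  p_1/q_1 = 29/1
  p_2/q_2 = 86/3
  p_3/q_3 = 2437/85
  p_4/q_4 = 4960/173
  p_5/q_5 = 7397/258
q_4 = 173 ≤ 222 < 258 = q_5, so the answer is 4960/173.

4960/173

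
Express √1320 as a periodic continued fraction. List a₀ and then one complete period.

[36; 3, 72]

a₀ = ⌊√1320⌋ = 36.
With m₀=0, d₀=1 and mₖ₊₁ = dₖaₖ − mₖ, dₖ₊₁ = (n − mₖ₊₁²)/dₖ, aₖ₊₁ = ⌊(a₀+mₖ₊₁)/dₖ₊₁⌋:
  k=1: m=36, d=24, a=3
  k=2: m=36, d=1, a=72
d=1 and a=2a₀=72 at k=2, so the next step gives (m, d) = (36, 24) again — its k=1 value — and the period has length 2.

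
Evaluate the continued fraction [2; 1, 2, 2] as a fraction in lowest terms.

Using pₖ = aₖpₖ₋₁ + pₖ₋₂ and qₖ = aₖqₖ₋₁ + qₖ₋₂:
  k=0: a=2, p=2, q=1
  k=1: a=1, p=3, q=1
  k=2: a=2, p=8, q=3
  k=3: a=2, p=19, q=7

19/7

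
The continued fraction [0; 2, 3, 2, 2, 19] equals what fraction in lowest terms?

Using pₖ = aₖpₖ₋₁ + pₖ₋₂ and qₖ = aₖqₖ₋₁ + qₖ₋₂:
  k=0: a=0, p=0, q=1
  k=1: a=2, p=1, q=2
  k=2: a=3, p=3, q=7
  k=3: a=2, p=7, q=16
  k=4: a=2, p=17, q=39
  k=5: a=19, p=330, q=757

330/757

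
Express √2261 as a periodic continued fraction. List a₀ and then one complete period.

a₀ = ⌊√2261⌋ = 47.
With m₀=0, d₀=1 and mₖ₊₁ = dₖaₖ − mₖ, dₖ₊₁ = (n − mₖ₊₁²)/dₖ, aₖ₊₁ = ⌊(a₀+mₖ₊₁)/dₖ₊₁⌋:
  k=1: m=47, d=52, a=1
  k=2: m=5, d=43, a=1
  k=3: m=38, d=19, a=4
  k=4: m=38, d=43, a=1
  k=5: m=5, d=52, a=1
  k=6: m=47, d=1, a=94
d=1 and a=2a₀=94 at k=6, so the next step gives (m, d) = (47, 52) again — its k=1 value — and the period has length 6.

[47; 1, 1, 4, 1, 1, 94]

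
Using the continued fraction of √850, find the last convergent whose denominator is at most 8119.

√850 = [29; 6, 2, 6, 58, …] (period length 4).
Convergents:
  p_0/q_0 = 29/1
  p_1/q_1 = 175/6
  p_2/q_2 = 379/13
  p_3/q_3 = 2449/84
  p_4/q_4 = 142421/4885
  p_5/q_5 = 856975/29394
q_4 = 4885 ≤ 8119 < 29394 = q_5, so the answer is 142421/4885.

142421/4885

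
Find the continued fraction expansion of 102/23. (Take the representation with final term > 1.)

102 = 4×23 + 10
23 = 2×10 + 3
10 = 3×3 + 1
3 = 3×1 + 0  (stop)
So 102/23 = [4; 2, 3, 3].

[4; 2, 3, 3]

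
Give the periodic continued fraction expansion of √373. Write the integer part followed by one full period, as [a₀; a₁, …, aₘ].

[19; 3, 5, 5, 3, 38]

a₀ = ⌊√373⌋ = 19.
With m₀=0, d₀=1 and mₖ₊₁ = dₖaₖ − mₖ, dₖ₊₁ = (n − mₖ₊₁²)/dₖ, aₖ₊₁ = ⌊(a₀+mₖ₊₁)/dₖ₊₁⌋:
  k=1: m=19, d=12, a=3
  k=2: m=17, d=7, a=5
  k=3: m=18, d=7, a=5
  k=4: m=17, d=12, a=3
  k=5: m=19, d=1, a=38
d=1 and a=2a₀=38 at k=5, so the next step gives (m, d) = (19, 12) again — its k=1 value — and the period has length 5.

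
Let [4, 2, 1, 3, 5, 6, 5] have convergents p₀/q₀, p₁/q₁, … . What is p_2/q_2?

Using pₖ = aₖpₖ₋₁ + pₖ₋₂, qₖ = aₖqₖ₋₁ + qₖ₋₂ (with p₋₁=1, p₋₂=0, q₋₁=0, q₋₂=1):
  k=0: a=4, p=4, q=1
  k=1: a=2, p=9, q=2
  k=2: a=1, p=13, q=3

13/3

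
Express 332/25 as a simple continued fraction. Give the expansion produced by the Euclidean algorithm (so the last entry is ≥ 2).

[13; 3, 1, 1, 3]

332 = 13*25 + 7
25 = 3*7 + 4
7 = 1*4 + 3
4 = 1*3 + 1
3 = 3*1 + 0  (stop)
So 332/25 = [13; 3, 1, 1, 3].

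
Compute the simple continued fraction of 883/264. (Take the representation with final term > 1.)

883 = 3×264 + 91
264 = 2×91 + 82
91 = 1×82 + 9
82 = 9×9 + 1
9 = 9×1 + 0  (stop)
So 883/264 = [3; 2, 1, 9, 9].

[3; 2, 1, 9, 9]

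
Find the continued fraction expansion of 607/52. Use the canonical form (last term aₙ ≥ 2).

607 = 11·52 + 35
52 = 1·35 + 17
35 = 2·17 + 1
17 = 17·1 + 0  (stop)
So 607/52 = [11; 1, 2, 17].

[11; 1, 2, 17]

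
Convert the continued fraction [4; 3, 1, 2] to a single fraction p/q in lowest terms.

Using pₖ = aₖpₖ₋₁ + pₖ₋₂ and qₖ = aₖqₖ₋₁ + qₖ₋₂:
  k=0: a=4, p=4, q=1
  k=1: a=3, p=13, q=3
  k=2: a=1, p=17, q=4
  k=3: a=2, p=47, q=11

47/11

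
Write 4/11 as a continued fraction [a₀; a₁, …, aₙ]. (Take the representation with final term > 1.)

4 = 0·11 + 4
11 = 2·4 + 3
4 = 1·3 + 1
3 = 3·1 + 0  (stop)
So 4/11 = [0; 2, 1, 3].

[0; 2, 1, 3]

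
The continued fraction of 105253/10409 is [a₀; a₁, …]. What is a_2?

105253 = 10·10409 + 1163   →  a_0 = 10
10409 = 8·1163 + 1105   →  a_1 = 8
1163 = 1·1105 + 58   →  a_2 = 1

1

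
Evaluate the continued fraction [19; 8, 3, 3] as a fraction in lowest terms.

Fold from the inside: start with 3/1.
  3 + 1/3 = 10/3
  8 + 3/10 = 83/10
  19 + 10/83 = 1587/83

1587/83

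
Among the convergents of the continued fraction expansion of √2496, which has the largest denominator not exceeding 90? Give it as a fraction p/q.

√2496 = [49; 1, 23, 1, 98, …] (period length 4).
Convergents:
  p_0/q_0 = 49/1
  p_1/q_1 = 50/1
  p_2/q_2 = 1199/24
  p_3/q_3 = 1249/25
  p_4/q_4 = 123601/2474
q_3 = 25 ≤ 90 < 2474 = q_4, so the answer is 1249/25.

1249/25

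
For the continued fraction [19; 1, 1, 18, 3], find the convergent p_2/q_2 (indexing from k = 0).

Using pₖ = aₖpₖ₋₁ + pₖ₋₂, qₖ = aₖqₖ₋₁ + qₖ₋₂ (with p₋₁=1, p₋₂=0, q₋₁=0, q₋₂=1):
  k=0: a=19, p=19, q=1
  k=1: a=1, p=20, q=1
  k=2: a=1, p=39, q=2

39/2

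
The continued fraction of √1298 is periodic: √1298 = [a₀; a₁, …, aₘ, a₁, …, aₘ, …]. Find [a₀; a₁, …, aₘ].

a₀ = ⌊√1298⌋ = 36.
With m₀=0, d₀=1 and mₖ₊₁ = dₖaₖ − mₖ, dₖ₊₁ = (n − mₖ₊₁²)/dₖ, aₖ₊₁ = ⌊(a₀+mₖ₊₁)/dₖ₊₁⌋:
  k=1: m=36, d=2, a=36
  k=2: m=36, d=1, a=72
d=1 and a=2a₀=72 at k=2, so the next step gives (m, d) = (36, 2) again — its k=1 value — and the period has length 2.

[36; 36, 72]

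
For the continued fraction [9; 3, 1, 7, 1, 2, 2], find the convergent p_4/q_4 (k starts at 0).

Using pₖ = aₖpₖ₋₁ + pₖ₋₂, qₖ = aₖqₖ₋₁ + qₖ₋₂ (with p₋₁=1, p₋₂=0, q₋₁=0, q₋₂=1):
  k=0: a=9, p=9, q=1
  k=1: a=3, p=28, q=3
  k=2: a=1, p=37, q=4
  k=3: a=7, p=287, q=31
  k=4: a=1, p=324, q=35

324/35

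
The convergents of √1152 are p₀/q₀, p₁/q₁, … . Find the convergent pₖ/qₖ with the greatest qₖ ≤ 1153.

√1152 = [33; 1, 15, 1, 66, …] (period length 4).
Convergents:
  p_0/q_0 = 33/1
  p_1/q_1 = 34/1
  p_2/q_2 = 543/16
  p_3/q_3 = 577/17
  p_4/q_4 = 38625/1138
  p_5/q_5 = 39202/1155
q_4 = 1138 ≤ 1153 < 1155 = q_5, so the answer is 38625/1138.

38625/1138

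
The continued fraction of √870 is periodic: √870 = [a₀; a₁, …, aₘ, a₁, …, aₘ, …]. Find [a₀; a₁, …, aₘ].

a₀ = ⌊√870⌋ = 29.

[29; 2, 58]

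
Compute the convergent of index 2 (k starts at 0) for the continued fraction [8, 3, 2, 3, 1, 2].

58/7

Using pₖ = aₖpₖ₋₁ + pₖ₋₂, qₖ = aₖqₖ₋₁ + qₖ₋₂ (with p₋₁=1, p₋₂=0, q₋₁=0, q₋₂=1):
  k=0: a=8, p=8, q=1
  k=1: a=3, p=25, q=3
  k=2: a=2, p=58, q=7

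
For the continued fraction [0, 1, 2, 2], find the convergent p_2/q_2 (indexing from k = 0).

2/3

Using pₖ = aₖpₖ₋₁ + pₖ₋₂, qₖ = aₖqₖ₋₁ + qₖ₋₂ (with p₋₁=1, p₋₂=0, q₋₁=0, q₋₂=1):
  k=0: a=0, p=0, q=1
  k=1: a=1, p=1, q=1
  k=2: a=2, p=2, q=3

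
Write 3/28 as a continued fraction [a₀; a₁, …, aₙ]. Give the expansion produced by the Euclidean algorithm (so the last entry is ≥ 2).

3 = 0×28 + 3
28 = 9×3 + 1
3 = 3×1 + 0  (stop)
So 3/28 = [0; 9, 3].

[0; 9, 3]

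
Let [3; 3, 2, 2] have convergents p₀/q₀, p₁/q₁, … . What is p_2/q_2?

23/7

Using pₖ = aₖpₖ₋₁ + pₖ₋₂, qₖ = aₖqₖ₋₁ + qₖ₋₂ (with p₋₁=1, p₋₂=0, q₋₁=0, q₋₂=1):
  k=0: a=3, p=3, q=1
  k=1: a=3, p=10, q=3
  k=2: a=2, p=23, q=7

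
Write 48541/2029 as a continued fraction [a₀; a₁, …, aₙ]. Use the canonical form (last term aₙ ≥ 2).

[23; 1, 12, 11, 14]

48541 = 23*2029 + 1874
2029 = 1*1874 + 155
1874 = 12*155 + 14
155 = 11*14 + 1
14 = 14*1 + 0  (stop)
So 48541/2029 = [23; 1, 12, 11, 14].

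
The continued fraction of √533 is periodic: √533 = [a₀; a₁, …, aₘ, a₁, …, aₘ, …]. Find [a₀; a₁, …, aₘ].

[23; 11, 1, 1, 11, 46]

a₀ = ⌊√533⌋ = 23.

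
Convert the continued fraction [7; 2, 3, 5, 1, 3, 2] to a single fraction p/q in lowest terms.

2839/382

Fold from the inside: start with 2/1.
  3 + 1/2 = 7/2
  1 + 2/7 = 9/7
  5 + 7/9 = 52/9
  3 + 9/52 = 165/52
  2 + 52/165 = 382/165
  7 + 165/382 = 2839/382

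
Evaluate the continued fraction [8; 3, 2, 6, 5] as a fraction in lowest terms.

1923/232

Fold from the inside: start with 5/1.
  6 + 1/5 = 31/5
  2 + 5/31 = 67/31
  3 + 31/67 = 232/67
  8 + 67/232 = 1923/232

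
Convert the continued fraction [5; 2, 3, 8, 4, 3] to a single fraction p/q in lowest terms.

4209/775

Fold from the inside: start with 3/1.
  4 + 1/3 = 13/3
  8 + 3/13 = 107/13
  3 + 13/107 = 334/107
  2 + 107/334 = 775/334
  5 + 334/775 = 4209/775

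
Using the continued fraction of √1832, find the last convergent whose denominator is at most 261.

√1832 = [42; 1, 4, 21, 4, 1, 84, …] (period length 6).
Convergents:
  p_0/q_0 = 42/1
  p_1/q_1 = 43/1
  p_2/q_2 = 214/5
  p_3/q_3 = 4537/106
  p_4/q_4 = 18362/429
q_3 = 106 ≤ 261 < 429 = q_4, so the answer is 4537/106.

4537/106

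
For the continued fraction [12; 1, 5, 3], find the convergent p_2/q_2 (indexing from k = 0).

77/6

Using pₖ = aₖpₖ₋₁ + pₖ₋₂, qₖ = aₖqₖ₋₁ + qₖ₋₂ (with p₋₁=1, p₋₂=0, q₋₁=0, q₋₂=1):
  k=0: a=12, p=12, q=1
  k=1: a=1, p=13, q=1
  k=2: a=5, p=77, q=6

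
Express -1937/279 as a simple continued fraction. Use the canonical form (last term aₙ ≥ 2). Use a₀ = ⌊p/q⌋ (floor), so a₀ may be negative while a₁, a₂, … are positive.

-1937 = -7×279 + 16
279 = 17×16 + 7
16 = 2×7 + 2
7 = 3×2 + 1
2 = 2×1 + 0  (stop)
So -1937/279 = [-7; 17, 2, 3, 2].

[-7; 17, 2, 3, 2]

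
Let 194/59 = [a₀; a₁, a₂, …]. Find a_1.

194 = 3·59 + 17   →  a_0 = 3
59 = 3·17 + 8   →  a_1 = 3

3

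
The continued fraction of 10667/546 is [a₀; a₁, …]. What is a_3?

6

10667 = 19·546 + 293   →  a_0 = 19
546 = 1·293 + 253   →  a_1 = 1
293 = 1·253 + 40   →  a_2 = 1
253 = 6·40 + 13   →  a_3 = 6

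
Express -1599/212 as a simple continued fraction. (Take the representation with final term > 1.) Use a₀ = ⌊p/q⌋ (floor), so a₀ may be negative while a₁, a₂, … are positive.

[-8; 2, 5, 2, 1, 1, 3]

-1599 = -8·212 + 97
212 = 2·97 + 18
97 = 5·18 + 7
18 = 2·7 + 4
7 = 1·4 + 3
4 = 1·3 + 1
3 = 3·1 + 0  (stop)
So -1599/212 = [-8; 2, 5, 2, 1, 1, 3].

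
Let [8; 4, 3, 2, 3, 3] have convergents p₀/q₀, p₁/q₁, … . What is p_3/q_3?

247/30

Using pₖ = aₖpₖ₋₁ + pₖ₋₂, qₖ = aₖqₖ₋₁ + qₖ₋₂ (with p₋₁=1, p₋₂=0, q₋₁=0, q₋₂=1):
  k=0: a=8, p=8, q=1
  k=1: a=4, p=33, q=4
  k=2: a=3, p=107, q=13
  k=3: a=2, p=247, q=30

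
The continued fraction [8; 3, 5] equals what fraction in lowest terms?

133/16

Fold from the inside: start with 5/1.
  3 + 1/5 = 16/5
  8 + 5/16 = 133/16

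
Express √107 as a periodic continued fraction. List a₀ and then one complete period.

[10; 2, 1, 9, 1, 2, 20]

a₀ = ⌊√107⌋ = 10.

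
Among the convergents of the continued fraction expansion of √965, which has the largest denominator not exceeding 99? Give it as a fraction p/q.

√965 = [31; 15, 1, 1, 15, 62, …] (period length 5).
Convergents:
  p_0/q_0 = 31/1
  p_1/q_1 = 466/15
  p_2/q_2 = 497/16
  p_3/q_3 = 963/31
  p_4/q_4 = 14942/481
q_3 = 31 ≤ 99 < 481 = q_4, so the answer is 963/31.

963/31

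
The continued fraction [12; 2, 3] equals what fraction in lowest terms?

87/7

Using pₖ = aₖpₖ₋₁ + pₖ₋₂ and qₖ = aₖqₖ₋₁ + qₖ₋₂:
  k=0: a=12, p=12, q=1
  k=1: a=2, p=25, q=2
  k=2: a=3, p=87, q=7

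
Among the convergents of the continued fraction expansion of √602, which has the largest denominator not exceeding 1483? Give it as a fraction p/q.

√602 = [24; 1, 1, 6, 1, 1, 48, …] (period length 6).
Convergents:
  p_0/q_0 = 24/1
  p_1/q_1 = 25/1
  p_2/q_2 = 49/2
  p_3/q_3 = 319/13
  p_4/q_4 = 368/15
  p_5/q_5 = 687/28
  p_6/q_6 = 33344/1359
  p_7/q_7 = 34031/1387
  p_8/q_8 = 67375/2746
q_7 = 1387 ≤ 1483 < 2746 = q_8, so the answer is 34031/1387.

34031/1387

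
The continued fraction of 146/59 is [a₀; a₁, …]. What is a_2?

146 = 2·59 + 28   →  a_0 = 2
59 = 2·28 + 3   →  a_1 = 2
28 = 9·3 + 1   →  a_2 = 9

9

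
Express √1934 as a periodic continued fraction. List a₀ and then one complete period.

[43; 1, 42, 1, 86]

a₀ = ⌊√1934⌋ = 43.
With m₀=0, d₀=1 and mₖ₊₁ = dₖaₖ − mₖ, dₖ₊₁ = (n − mₖ₊₁²)/dₖ, aₖ₊₁ = ⌊(a₀+mₖ₊₁)/dₖ₊₁⌋:
  k=1: m=43, d=85, a=1
  k=2: m=42, d=2, a=42
  k=3: m=42, d=85, a=1
  k=4: m=43, d=1, a=86
d=1 and a=2a₀=86 at k=4, so the next step gives (m, d) = (43, 85) again — its k=1 value — and the period has length 4.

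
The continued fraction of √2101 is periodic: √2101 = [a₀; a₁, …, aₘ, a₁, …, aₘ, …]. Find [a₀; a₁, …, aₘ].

[45; 1, 5, 8, 5, 1, 90]

a₀ = ⌊√2101⌋ = 45.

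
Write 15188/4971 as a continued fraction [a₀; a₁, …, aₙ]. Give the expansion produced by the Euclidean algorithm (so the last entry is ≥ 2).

[3; 18, 13, 10, 2]

15188 = 3*4971 + 275
4971 = 18*275 + 21
275 = 13*21 + 2
21 = 10*2 + 1
2 = 2*1 + 0  (stop)
So 15188/4971 = [3; 18, 13, 10, 2].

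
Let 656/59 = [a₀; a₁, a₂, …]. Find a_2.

2

656 = 11·59 + 7   →  a_0 = 11
59 = 8·7 + 3   →  a_1 = 8
7 = 2·3 + 1   →  a_2 = 2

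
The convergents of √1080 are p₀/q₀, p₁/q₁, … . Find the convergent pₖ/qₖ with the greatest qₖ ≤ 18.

√1080 = [32; 1, 6, 3, 6, 1, 64, …] (period length 6).
Convergents:
  p_0/q_0 = 32/1
  p_1/q_1 = 33/1
  p_2/q_2 = 230/7
  p_3/q_3 = 723/22
q_2 = 7 ≤ 18 < 22 = q_3, so the answer is 230/7.

230/7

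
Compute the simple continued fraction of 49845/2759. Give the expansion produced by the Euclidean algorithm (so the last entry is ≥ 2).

49845 = 18·2759 + 183
2759 = 15·183 + 14
183 = 13·14 + 1
14 = 14·1 + 0  (stop)
So 49845/2759 = [18; 15, 13, 14].

[18; 15, 13, 14]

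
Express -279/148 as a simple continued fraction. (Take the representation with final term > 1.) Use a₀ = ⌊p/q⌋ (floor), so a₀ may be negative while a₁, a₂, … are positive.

[-2; 8, 1, 2, 2, 2]

-279 = -2·148 + 17
148 = 8·17 + 12
17 = 1·12 + 5
12 = 2·5 + 2
5 = 2·2 + 1
2 = 2·1 + 0  (stop)
So -279/148 = [-2; 8, 1, 2, 2, 2].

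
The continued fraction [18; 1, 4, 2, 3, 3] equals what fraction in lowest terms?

Using pₖ = aₖpₖ₋₁ + pₖ₋₂ and qₖ = aₖqₖ₋₁ + qₖ₋₂:
  k=0: a=18, p=18, q=1
  k=1: a=1, p=19, q=1
  k=2: a=4, p=94, q=5
  k=3: a=2, p=207, q=11
  k=4: a=3, p=715, q=38
  k=5: a=3, p=2352, q=125

2352/125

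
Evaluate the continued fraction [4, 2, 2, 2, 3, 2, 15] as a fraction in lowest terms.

6406/1451

Using pₖ = aₖpₖ₋₁ + pₖ₋₂ and qₖ = aₖqₖ₋₁ + qₖ₋₂:
  k=0: a=4, p=4, q=1
  k=1: a=2, p=9, q=2
  k=2: a=2, p=22, q=5
  k=3: a=2, p=53, q=12
  k=4: a=3, p=181, q=41
  k=5: a=2, p=415, q=94
  k=6: a=15, p=6406, q=1451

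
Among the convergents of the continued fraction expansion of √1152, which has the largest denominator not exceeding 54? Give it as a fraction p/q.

√1152 = [33; 1, 15, 1, 66, …] (period length 4).
Convergents:
  p_0/q_0 = 33/1
  p_1/q_1 = 34/1
  p_2/q_2 = 543/16
  p_3/q_3 = 577/17
  p_4/q_4 = 38625/1138
q_3 = 17 ≤ 54 < 1138 = q_4, so the answer is 577/17.

577/17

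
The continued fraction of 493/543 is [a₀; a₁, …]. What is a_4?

493 = 0·543 + 493   →  a_0 = 0
543 = 1·493 + 50   →  a_1 = 1
493 = 9·50 + 43   →  a_2 = 9
50 = 1·43 + 7   →  a_3 = 1
43 = 6·7 + 1   →  a_4 = 6

6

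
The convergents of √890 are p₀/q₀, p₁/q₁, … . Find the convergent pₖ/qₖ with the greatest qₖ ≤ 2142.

53371/1789

√890 = [29; 1, 4, 1, 58, …] (period length 4).
Convergents:
  p_0/q_0 = 29/1
  p_1/q_1 = 30/1
  p_2/q_2 = 149/5
  p_3/q_3 = 179/6
  p_4/q_4 = 10531/353
  p_5/q_5 = 10710/359
  p_6/q_6 = 53371/1789
  p_7/q_7 = 64081/2148
q_6 = 1789 ≤ 2142 < 2148 = q_7, so the answer is 53371/1789.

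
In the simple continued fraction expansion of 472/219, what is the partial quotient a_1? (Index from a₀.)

6

472 = 2·219 + 34   →  a_0 = 2
219 = 6·34 + 15   →  a_1 = 6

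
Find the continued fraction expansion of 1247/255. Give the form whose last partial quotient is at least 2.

[4; 1, 8, 9, 3]

1247 = 4×255 + 227
255 = 1×227 + 28
227 = 8×28 + 3
28 = 9×3 + 1
3 = 3×1 + 0  (stop)
So 1247/255 = [4; 1, 8, 9, 3].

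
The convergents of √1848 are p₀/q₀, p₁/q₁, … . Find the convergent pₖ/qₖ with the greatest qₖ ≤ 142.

√1848 = [42; 1, 84, …] (period length 2).
Convergents:
  p_0/q_0 = 42/1
  p_1/q_1 = 43/1
  p_2/q_2 = 3654/85
  p_3/q_3 = 3697/86
  p_4/q_4 = 314202/7309
q_3 = 86 ≤ 142 < 7309 = q_4, so the answer is 3697/86.

3697/86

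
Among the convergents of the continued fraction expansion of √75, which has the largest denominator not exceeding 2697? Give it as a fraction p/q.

22508/2599

√75 = [8; 1, 1, 1, 16, …] (period length 4).
Convergents:
  p_0/q_0 = 8/1
  p_1/q_1 = 9/1
  p_2/q_2 = 17/2
  p_3/q_3 = 26/3
  p_4/q_4 = 433/50
  p_5/q_5 = 459/53
  p_6/q_6 = 892/103
  p_7/q_7 = 1351/156
  p_8/q_8 = 22508/2599
  p_9/q_9 = 23859/2755
q_8 = 2599 ≤ 2697 < 2755 = q_9, so the answer is 22508/2599.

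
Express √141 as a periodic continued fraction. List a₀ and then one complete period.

a₀ = ⌊√141⌋ = 11.
With m₀=0, d₀=1 and mₖ₊₁ = dₖaₖ − mₖ, dₖ₊₁ = (n − mₖ₊₁²)/dₖ, aₖ₊₁ = ⌊(a₀+mₖ₊₁)/dₖ₊₁⌋:
  k=1: m=11, d=20, a=1
  k=2: m=9, d=3, a=6
  k=3: m=9, d=20, a=1
  k=4: m=11, d=1, a=22
d=1 and a=2a₀=22 at k=4, so the next step gives (m, d) = (11, 20) again — its k=1 value — and the period has length 4.

[11; 1, 6, 1, 22]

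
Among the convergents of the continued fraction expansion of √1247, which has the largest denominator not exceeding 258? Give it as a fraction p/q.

√1247 = [35; 3, 5, 9, 1, 9, 5, 3, 70, …] (period length 8).
Convergents:
  p_0/q_0 = 35/1
  p_1/q_1 = 106/3
  p_2/q_2 = 565/16
  p_3/q_3 = 5191/147
  p_4/q_4 = 5756/163
  p_5/q_5 = 56995/1614
q_4 = 163 ≤ 258 < 1614 = q_5, so the answer is 5756/163.

5756/163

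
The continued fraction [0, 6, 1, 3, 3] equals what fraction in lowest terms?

Using pₖ = aₖpₖ₋₁ + pₖ₋₂ and qₖ = aₖqₖ₋₁ + qₖ₋₂:
  k=0: a=0, p=0, q=1
  k=1: a=6, p=1, q=6
  k=2: a=1, p=1, q=7
  k=3: a=3, p=4, q=27
  k=4: a=3, p=13, q=88

13/88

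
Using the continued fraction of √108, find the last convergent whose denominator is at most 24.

239/23

√108 = [10; 2, 1, 1, 4, 1, 1, 2, 20, …] (period length 8).
Convergents:
  p_0/q_0 = 10/1
  p_1/q_1 = 21/2
  p_2/q_2 = 31/3
  p_3/q_3 = 52/5
  p_4/q_4 = 239/23
  p_5/q_5 = 291/28
q_4 = 23 ≤ 24 < 28 = q_5, so the answer is 239/23.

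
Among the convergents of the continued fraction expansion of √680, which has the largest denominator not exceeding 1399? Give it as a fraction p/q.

√680 = [26; 13, 52, …] (period length 2).
Convergents:
  p_0/q_0 = 26/1
  p_1/q_1 = 339/13
  p_2/q_2 = 17654/677
  p_3/q_3 = 229841/8814
q_2 = 677 ≤ 1399 < 8814 = q_3, so the answer is 17654/677.

17654/677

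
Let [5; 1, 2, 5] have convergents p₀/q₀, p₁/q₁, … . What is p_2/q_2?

Using pₖ = aₖpₖ₋₁ + pₖ₋₂, qₖ = aₖqₖ₋₁ + qₖ₋₂ (with p₋₁=1, p₋₂=0, q₋₁=0, q₋₂=1):
  k=0: a=5, p=5, q=1
  k=1: a=1, p=6, q=1
  k=2: a=2, p=17, q=3

17/3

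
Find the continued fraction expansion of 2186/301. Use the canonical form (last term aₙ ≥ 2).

2186 = 7·301 + 79
301 = 3·79 + 64
79 = 1·64 + 15
64 = 4·15 + 4
15 = 3·4 + 3
4 = 1·3 + 1
3 = 3·1 + 0  (stop)
So 2186/301 = [7; 3, 1, 4, 3, 1, 3].

[7; 3, 1, 4, 3, 1, 3]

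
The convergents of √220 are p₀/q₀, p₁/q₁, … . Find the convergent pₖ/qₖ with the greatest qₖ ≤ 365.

√220 = [14; 1, 4, 1, 28, …] (period length 4).
Convergents:
  p_0/q_0 = 14/1
  p_1/q_1 = 15/1
  p_2/q_2 = 74/5
  p_3/q_3 = 89/6
  p_4/q_4 = 2566/173
  p_5/q_5 = 2655/179
  p_6/q_6 = 13186/889
q_5 = 179 ≤ 365 < 889 = q_6, so the answer is 2655/179.

2655/179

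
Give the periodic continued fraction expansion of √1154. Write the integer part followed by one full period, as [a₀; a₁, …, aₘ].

a₀ = ⌊√1154⌋ = 33.
With m₀=0, d₀=1 and mₖ₊₁ = dₖaₖ − mₖ, dₖ₊₁ = (n − mₖ₊₁²)/dₖ, aₖ₊₁ = ⌊(a₀+mₖ₊₁)/dₖ₊₁⌋:
  k=1: m=33, d=65, a=1
  k=2: m=32, d=2, a=32
  k=3: m=32, d=65, a=1
  k=4: m=33, d=1, a=66
d=1 and a=2a₀=66 at k=4, so the next step gives (m, d) = (33, 65) again — its k=1 value — and the period has length 4.

[33; 1, 32, 1, 66]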